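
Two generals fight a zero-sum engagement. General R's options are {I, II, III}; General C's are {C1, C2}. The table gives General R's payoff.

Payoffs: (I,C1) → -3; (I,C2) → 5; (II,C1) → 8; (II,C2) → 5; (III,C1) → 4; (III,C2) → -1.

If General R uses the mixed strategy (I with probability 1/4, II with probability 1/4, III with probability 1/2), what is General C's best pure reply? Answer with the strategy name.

C2

If General C plays C1, General R's expected payoff is (1/4)·(-3) + (1/4)·8 + (1/2)·4 = 13/4.
If General C plays C2, General R's expected payoff is (1/4)·5 + (1/4)·5 + (1/2)·(-1) = 2.
General C minimizes General R's payoff; the smallest is 2, so the best response is C2.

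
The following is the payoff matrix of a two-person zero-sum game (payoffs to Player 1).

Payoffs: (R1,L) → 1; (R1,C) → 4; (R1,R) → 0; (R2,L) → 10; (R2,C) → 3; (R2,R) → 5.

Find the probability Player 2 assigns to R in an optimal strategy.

1/6

Row minima: R1 → 0, R2 → 3; maximin = 3.
Column maxima: L → 10, C → 4, R → 5; minimax = 4.
3 ≠ 4, so there is no saddle point; optimal play is mixed.
L is strictly dominated by R (it gives Player 1 strictly more in every row), so Player 2 never plays it.
On the remaining 2×2 (R1, R2 vs C, R):
Let Player 1 play R1 with probability p. Expected payoff against C: 4p + 3(1−p) = p + 3; against R: 0p + 5(1−p) = −5p + 5.
Setting these equal: p + 3 = −5p + 5 ⇒ 6p = 2 ⇒ p = 1/3, and the value is (1)·(1/3) + 3 = 10/3.
For Player 2: with q = P(C), equating R1's and R2's payoffs gives 4q = −2q + 5 ⇒ q = 5/6.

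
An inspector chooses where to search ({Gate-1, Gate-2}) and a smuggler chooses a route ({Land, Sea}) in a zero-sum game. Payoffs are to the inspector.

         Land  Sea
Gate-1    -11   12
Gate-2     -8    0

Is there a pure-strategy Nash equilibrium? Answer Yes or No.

Row minima: Gate-1 → -11, Gate-2 → -8; maximin = -8.
Column maxima: Land → -8, Sea → 12; minimax = -8.
maximin = minimax = -8, so a saddle point exists.

Yes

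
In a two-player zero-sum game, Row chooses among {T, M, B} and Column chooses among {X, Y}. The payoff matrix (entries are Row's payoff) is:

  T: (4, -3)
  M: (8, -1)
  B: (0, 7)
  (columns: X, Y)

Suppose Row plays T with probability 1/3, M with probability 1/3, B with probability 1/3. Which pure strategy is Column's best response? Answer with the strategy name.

Y

If Column plays X, Row's expected payoff is (1/3)·4 + (1/3)·8 + (1/3)·0 = 4.
If Column plays Y, Row's expected payoff is (1/3)·(-3) + (1/3)·(-1) + (1/3)·7 = 1.
Column minimizes Row's payoff; the smallest is 1, so the best response is Y.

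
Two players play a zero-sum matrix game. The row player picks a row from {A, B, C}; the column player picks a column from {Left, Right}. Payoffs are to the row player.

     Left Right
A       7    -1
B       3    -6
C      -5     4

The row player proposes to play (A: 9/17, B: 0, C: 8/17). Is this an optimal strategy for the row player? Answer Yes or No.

Against Left this mix gives (9/17)·7 + (8/17)·(-5) = 23/17.
Against Right this mix gives (9/17)·(-1) + (8/17)·4 = 23/17.
All of the column player's active replies (Left, Right) yield 23/17, and no column does worse for the row player. The mix makes the column player indifferent and guarantees 23/17, so it is optimal.

Yes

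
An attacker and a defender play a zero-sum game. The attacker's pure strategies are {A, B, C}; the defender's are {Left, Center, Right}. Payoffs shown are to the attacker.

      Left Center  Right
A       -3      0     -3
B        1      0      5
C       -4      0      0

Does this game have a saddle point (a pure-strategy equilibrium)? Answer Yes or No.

Row minima: A → -3, B → 0, C → -4; maximin = 0.
Column maxima: Left → 1, Center → 0, Right → 5; minimax = 0.
maximin = minimax = 0, so a saddle point exists.

Yes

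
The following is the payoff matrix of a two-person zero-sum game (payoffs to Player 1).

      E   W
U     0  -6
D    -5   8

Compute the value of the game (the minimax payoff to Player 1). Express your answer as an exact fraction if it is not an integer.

Row minima: U → -6, D → -5; maximin = -5.
Column maxima: E → 0, W → 8; minimax = 0.
-5 ≠ 0, so there is no saddle point; optimal play is mixed.
Let Player 1 play U with probability p. Expected payoff against E: 0p + (-5)(1−p) = 5p − 5; against W: (-6)p + 8(1−p) = −14p + 8.
Setting these equal: 5p − 5 = −14p + 8 ⇒ 19p = 13 ⇒ p = 13/19, and the value is (5)·(13/19) − 5 = -30/19.
For Player 2: with q = P(E), equating U's and D's payoffs gives 6q − 6 = −13q + 8 ⇒ q = 14/19.

-30/19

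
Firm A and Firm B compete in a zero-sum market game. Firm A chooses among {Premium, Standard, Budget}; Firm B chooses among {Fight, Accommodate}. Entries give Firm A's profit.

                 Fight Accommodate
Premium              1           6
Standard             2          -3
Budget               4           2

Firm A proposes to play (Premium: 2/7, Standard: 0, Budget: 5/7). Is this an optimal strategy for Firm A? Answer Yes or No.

Against Fight this mix gives (2/7)·1 + (5/7)·4 = 22/7.
Against Accommodate this mix gives (2/7)·6 + (5/7)·2 = 22/7.
All of Firm B's active replies (Fight, Accommodate) yield 22/7, and no column does worse for Firm A. The mix makes Firm B indifferent and guarantees 22/7, so it is optimal.

Yes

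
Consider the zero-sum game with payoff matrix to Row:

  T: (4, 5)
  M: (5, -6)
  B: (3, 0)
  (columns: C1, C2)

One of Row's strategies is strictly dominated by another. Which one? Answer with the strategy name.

T gives a strictly higher payoff than B against every column: 4 > 3, 5 > 0.
So B is strictly dominated and Row never plays it.

B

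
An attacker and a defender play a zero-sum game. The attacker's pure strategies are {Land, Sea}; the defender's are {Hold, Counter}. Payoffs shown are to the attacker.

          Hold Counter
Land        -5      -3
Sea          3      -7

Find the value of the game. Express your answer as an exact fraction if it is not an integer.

-11/3

Row minima: Land → -5, Sea → -7; maximin = -5.
Column maxima: Hold → 3, Counter → -3; minimax = -3.
-5 ≠ -3, so there is no saddle point; optimal play is mixed.
Let the attacker play Land with probability p. Expected payoff against Hold: (-5)p + 3(1−p) = −8p + 3; against Counter: (-3)p + (-7)(1−p) = 4p − 7.
Setting these equal: −8p + 3 = 4p − 7 ⇒ −12p = -10 ⇒ p = 5/6, and the value is (-8)·(5/6) + 3 = -11/3.
For the defender: with q = P(Hold), equating Land's and Sea's payoffs gives −2q − 3 = 10q − 7 ⇒ q = 1/3.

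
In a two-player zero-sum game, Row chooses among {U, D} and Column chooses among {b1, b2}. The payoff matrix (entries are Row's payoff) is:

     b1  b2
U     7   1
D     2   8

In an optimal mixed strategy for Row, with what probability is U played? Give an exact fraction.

1/2

Row minima: U → 1, D → 2; maximin = 2.
Column maxima: b1 → 7, b2 → 8; minimax = 7.
2 ≠ 7, so there is no saddle point; optimal play is mixed.
Let Row play U with probability p. Expected payoff against b1: 7p + 2(1−p) = 5p + 2; against b2: 1p + 8(1−p) = −7p + 8.
Setting these equal: 5p + 2 = −7p + 8 ⇒ 12p = 6 ⇒ p = 1/2, and the value is (5)·(1/2) + 2 = 9/2.
For Column: with q = P(b1), equating U's and D's payoffs gives 6q + 1 = −6q + 8 ⇒ q = 7/12.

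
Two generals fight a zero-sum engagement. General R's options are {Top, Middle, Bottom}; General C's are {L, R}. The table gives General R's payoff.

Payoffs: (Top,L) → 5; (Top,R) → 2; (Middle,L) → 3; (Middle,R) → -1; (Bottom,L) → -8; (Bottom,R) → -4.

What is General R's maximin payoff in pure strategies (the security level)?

Row minima: Top → 2, Middle → -1, Bottom → -8.
The best of these is 2.

2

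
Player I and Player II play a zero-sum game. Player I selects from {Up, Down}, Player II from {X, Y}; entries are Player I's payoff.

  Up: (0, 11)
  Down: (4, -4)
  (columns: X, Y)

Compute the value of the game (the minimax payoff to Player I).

Row minima: Up → 0, Down → -4; maximin = 0.
Column maxima: X → 4, Y → 11; minimax = 4.
0 ≠ 4, so there is no saddle point; optimal play is mixed.
Let Player I play Up with probability p. Expected payoff against X: 0p + 4(1−p) = −4p + 4; against Y: 11p + (-4)(1−p) = 15p − 4.
Setting these equal: −4p + 4 = 15p − 4 ⇒ −19p = -8 ⇒ p = 8/19, and the value is (-4)·(8/19) + 4 = 44/19.
For Player II: with q = P(X), equating Up's and Down's payoffs gives −11q + 11 = 8q − 4 ⇒ q = 15/19.

44/19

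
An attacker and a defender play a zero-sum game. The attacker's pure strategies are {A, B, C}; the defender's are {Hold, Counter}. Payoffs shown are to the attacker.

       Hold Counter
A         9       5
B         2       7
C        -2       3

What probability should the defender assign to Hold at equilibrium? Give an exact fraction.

Row minima: A → 5, B → 2, C → -2; maximin = 5.
Column maxima: Hold → 9, Counter → 7; minimax = 7.
5 ≠ 7, so there is no saddle point; optimal play is mixed.
C is strictly dominated by A, so the attacker never plays it.
On the remaining 2×2 (A, B vs Hold, Counter):
Let the attacker play A with probability p. Expected payoff against Hold: 9p + 2(1−p) = 7p + 2; against Counter: 5p + 7(1−p) = −2p + 7.
Setting these equal: 7p + 2 = −2p + 7 ⇒ 9p = 5 ⇒ p = 5/9, and the value is (7)·(5/9) + 2 = 53/9.
For the defender: with q = P(Hold), equating A's and B's payoffs gives 4q + 5 = −5q + 7 ⇒ q = 2/9.

2/9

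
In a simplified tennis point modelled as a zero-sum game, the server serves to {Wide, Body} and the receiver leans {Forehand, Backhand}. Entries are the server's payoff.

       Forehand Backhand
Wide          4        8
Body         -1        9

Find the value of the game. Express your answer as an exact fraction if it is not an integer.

4

Row minima: Wide → 4, Body → -1; maximin = 4.
Column maxima: Forehand → 4, Backhand → 9; minimax = 4.
Since maximin = minimax = 4, there is a saddle point and the value is 4.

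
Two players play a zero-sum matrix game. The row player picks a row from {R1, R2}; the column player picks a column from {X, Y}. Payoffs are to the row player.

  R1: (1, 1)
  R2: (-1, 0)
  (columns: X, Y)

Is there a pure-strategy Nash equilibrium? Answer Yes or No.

Yes

Row minima: R1 → 1, R2 → -1; maximin = 1.
Column maxima: X → 1, Y → 1; minimax = 1.
maximin = minimax = 1, so a saddle point exists.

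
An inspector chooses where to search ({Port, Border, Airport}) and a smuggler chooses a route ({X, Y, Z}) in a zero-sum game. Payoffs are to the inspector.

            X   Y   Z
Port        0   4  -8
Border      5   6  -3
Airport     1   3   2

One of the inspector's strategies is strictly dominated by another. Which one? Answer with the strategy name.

Border gives a strictly higher payoff than Port against every column: 5 > 0, 6 > 4, -3 > -8.
So Port is strictly dominated and the inspector never plays it.

Port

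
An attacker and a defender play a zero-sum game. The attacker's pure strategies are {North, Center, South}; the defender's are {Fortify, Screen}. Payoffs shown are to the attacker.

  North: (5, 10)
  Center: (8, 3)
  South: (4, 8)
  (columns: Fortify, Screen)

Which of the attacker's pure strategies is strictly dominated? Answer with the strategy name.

South

North gives a strictly higher payoff than South against every column: 5 > 4, 10 > 8.
So South is strictly dominated and the attacker never plays it.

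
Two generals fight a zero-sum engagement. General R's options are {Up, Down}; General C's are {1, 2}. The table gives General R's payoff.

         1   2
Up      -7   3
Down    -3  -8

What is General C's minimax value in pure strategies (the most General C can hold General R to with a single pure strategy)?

Column maxima: 1 → -3, 2 → 3.
The smallest of these is -3.

-3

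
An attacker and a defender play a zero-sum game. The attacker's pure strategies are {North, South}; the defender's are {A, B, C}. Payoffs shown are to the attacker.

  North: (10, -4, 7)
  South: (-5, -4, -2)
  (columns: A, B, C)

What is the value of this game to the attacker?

Row minima: North → -4, South → -5; maximin = -4.
Column maxima: A → 10, B → -4, C → 7; minimax = -4.
Since maximin = minimax = -4, there is a saddle point and the value is -4.

-4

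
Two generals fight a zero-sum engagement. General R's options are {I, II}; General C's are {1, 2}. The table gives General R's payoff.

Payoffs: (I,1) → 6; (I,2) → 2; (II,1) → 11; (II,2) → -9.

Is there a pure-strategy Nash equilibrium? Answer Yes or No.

Row minima: I → 2, II → -9; maximin = 2.
Column maxima: 1 → 11, 2 → 2; minimax = 2.
maximin = minimax = 2, so a saddle point exists.

Yes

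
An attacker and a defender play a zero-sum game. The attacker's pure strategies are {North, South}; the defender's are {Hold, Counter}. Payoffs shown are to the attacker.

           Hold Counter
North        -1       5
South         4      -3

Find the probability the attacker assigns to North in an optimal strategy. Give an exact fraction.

Row minima: North → -1, South → -3; maximin = -1.
Column maxima: Hold → 4, Counter → 5; minimax = 4.
-1 ≠ 4, so there is no saddle point; optimal play is mixed.
Let the attacker play North with probability p. Expected payoff against Hold: (-1)p + 4(1−p) = −5p + 4; against Counter: 5p + (-3)(1−p) = 8p − 3.
Setting these equal: −5p + 4 = 8p − 3 ⇒ −13p = -7 ⇒ p = 7/13, and the value is (-5)·(7/13) + 4 = 17/13.
For the defender: with q = P(Hold), equating North's and South's payoffs gives −6q + 5 = 7q − 3 ⇒ q = 8/13.

7/13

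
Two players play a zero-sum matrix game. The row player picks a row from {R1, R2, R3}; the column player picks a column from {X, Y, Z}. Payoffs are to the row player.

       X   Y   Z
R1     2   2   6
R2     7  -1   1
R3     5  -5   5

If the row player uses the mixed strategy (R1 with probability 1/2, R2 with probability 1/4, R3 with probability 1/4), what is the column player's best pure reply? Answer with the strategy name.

Y

If the column player plays X, the row player's expected payoff is (1/2)·2 + (1/4)·7 + (1/4)·5 = 4.
If the column player plays Y, the row player's expected payoff is (1/2)·2 + (1/4)·(-1) + (1/4)·(-5) = -1/2.
If the column player plays Z, the row player's expected payoff is (1/2)·6 + (1/4)·1 + (1/4)·5 = 9/2.
The column player minimizes the row player's payoff; the smallest is -1/2, so the best response is Y.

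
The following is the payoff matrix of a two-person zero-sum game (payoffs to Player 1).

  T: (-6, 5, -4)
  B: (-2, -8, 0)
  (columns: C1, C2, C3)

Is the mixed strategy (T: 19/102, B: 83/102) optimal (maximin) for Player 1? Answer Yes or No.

Against C1 this mix gives (19/102)·(-6) + (83/102)·(-2) = -140/51.
Against C2 this mix gives (19/102)·5 + (83/102)·(-8) = -569/102.
Against C3 this mix gives (19/102)·(-4) + (83/102)·0 = -38/51.
Player 2 will play C2, holding Player 1 to -569/102. Shifting weight toward the row that does better against C2 would raise this floor (the equalizing mix achieves -58/17 against both C2 and C1), so the proposed strategy is not optimal.

No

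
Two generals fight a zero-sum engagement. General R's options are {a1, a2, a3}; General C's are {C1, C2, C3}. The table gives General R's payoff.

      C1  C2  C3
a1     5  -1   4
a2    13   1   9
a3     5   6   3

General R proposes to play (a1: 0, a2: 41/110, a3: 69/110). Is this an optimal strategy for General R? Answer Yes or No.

Against C1 this mix gives (41/110)·13 + (69/110)·5 = 439/55.
Against C2 this mix gives (41/110)·1 + (69/110)·6 = 91/22.
Against C3 this mix gives (41/110)·9 + (69/110)·3 = 288/55.
General C will play C2, holding General R to 91/22. Shifting weight toward the row that does better against C2 would raise this floor (the equalizing mix achieves 51/11 against both C2 and C3), so the proposed strategy is not optimal.

No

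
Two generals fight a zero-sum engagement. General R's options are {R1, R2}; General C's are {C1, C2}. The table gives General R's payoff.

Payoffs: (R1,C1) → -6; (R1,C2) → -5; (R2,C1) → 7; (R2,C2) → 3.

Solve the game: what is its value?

3

Row minima: R1 → -6, R2 → 3; maximin = 3.
Column maxima: C1 → 7, C2 → 3; minimax = 3.
Since maximin = minimax = 3, there is a saddle point and the value is 3.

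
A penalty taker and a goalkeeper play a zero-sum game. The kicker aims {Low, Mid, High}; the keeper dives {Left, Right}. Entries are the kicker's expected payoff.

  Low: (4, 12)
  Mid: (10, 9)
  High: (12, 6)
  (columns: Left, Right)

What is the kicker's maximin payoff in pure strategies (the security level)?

9

Row minima: Low → 4, Mid → 9, High → 6.
The best of these is 9.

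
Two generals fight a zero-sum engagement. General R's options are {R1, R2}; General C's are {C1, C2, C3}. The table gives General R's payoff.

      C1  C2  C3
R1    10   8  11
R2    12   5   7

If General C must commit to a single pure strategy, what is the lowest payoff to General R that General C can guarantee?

8

Column maxima: C1 → 12, C2 → 8, C3 → 11.
The smallest of these is 8.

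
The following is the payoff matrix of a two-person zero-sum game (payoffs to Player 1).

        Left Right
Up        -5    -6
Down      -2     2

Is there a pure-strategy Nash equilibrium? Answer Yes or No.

Yes

Row minima: Up → -6, Down → -2; maximin = -2.
Column maxima: Left → -2, Right → 2; minimax = -2.
maximin = minimax = -2, so a saddle point exists.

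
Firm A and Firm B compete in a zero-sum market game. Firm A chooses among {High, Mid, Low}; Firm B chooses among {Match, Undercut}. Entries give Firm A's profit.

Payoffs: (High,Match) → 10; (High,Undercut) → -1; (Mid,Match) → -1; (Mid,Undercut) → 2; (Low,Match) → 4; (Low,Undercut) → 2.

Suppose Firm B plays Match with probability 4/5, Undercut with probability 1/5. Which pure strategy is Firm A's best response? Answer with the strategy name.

Expected payoff of High: (4/5)·10 + (1/5)·(-1) = 39/5.
Expected payoff of Mid: (4/5)·(-1) + (1/5)·2 = -2/5.
Expected payoff of Low: (4/5)·4 + (1/5)·2 = 18/5.
The largest is 39/5, so Firm A's best response is High.

High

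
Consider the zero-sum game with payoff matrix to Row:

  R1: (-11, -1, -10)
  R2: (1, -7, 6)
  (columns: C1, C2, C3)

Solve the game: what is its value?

-13/3

Row minima: R1 → -11, R2 → -7; maximin = -7.
Column maxima: C1 → 1, C2 → -1, C3 → 6; minimax = -1.
-7 ≠ -1, so there is no saddle point; optimal play is mixed.
C3 is strictly dominated by C1 (it gives Row strictly more in every row), so Column never plays it.
On the remaining 2×2 (R1, R2 vs C1, C2):
Let Row play R1 with probability p. Expected payoff against C1: (-11)p + 1(1−p) = −12p + 1; against C2: (-1)p + (-7)(1−p) = 6p − 7.
Setting these equal: −12p + 1 = 6p − 7 ⇒ −18p = -8 ⇒ p = 4/9, and the value is (-12)·(4/9) + 1 = -13/3.
For Column: with q = P(C1), equating R1's and R2's payoffs gives −10q − 1 = 8q − 7 ⇒ q = 1/3.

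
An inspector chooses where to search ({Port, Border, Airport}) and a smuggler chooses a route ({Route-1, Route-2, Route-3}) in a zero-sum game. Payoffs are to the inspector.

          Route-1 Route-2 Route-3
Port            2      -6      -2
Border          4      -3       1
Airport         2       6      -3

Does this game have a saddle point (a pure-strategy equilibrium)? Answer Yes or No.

No

Row minima: Port → -6, Border → -3, Airport → -3; maximin = -3.
Column maxima: Route-1 → 4, Route-2 → 6, Route-3 → 1; minimax = 1.
-3 ≠ 1, so no pure-strategy equilibrium exists.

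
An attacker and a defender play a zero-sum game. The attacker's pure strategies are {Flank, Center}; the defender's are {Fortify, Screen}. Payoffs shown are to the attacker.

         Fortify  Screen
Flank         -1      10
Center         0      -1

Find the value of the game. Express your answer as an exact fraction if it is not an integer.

-1/12

Row minima: Flank → -1, Center → -1; maximin = -1.
Column maxima: Fortify → 0, Screen → 10; minimax = 0.
-1 ≠ 0, so there is no saddle point; optimal play is mixed.
Let the attacker play Flank with probability p. Expected payoff against Fortify: (-1)p + 0(1−p) = −p; against Screen: 10p + (-1)(1−p) = 11p − 1.
Setting these equal: −p = 11p − 1 ⇒ −12p = -1 ⇒ p = 1/12, and the value is (-1)·(1/12) = -1/12.
For the defender: with q = P(Fortify), equating Flank's and Center's payoffs gives −11q + 10 = q − 1 ⇒ q = 11/12.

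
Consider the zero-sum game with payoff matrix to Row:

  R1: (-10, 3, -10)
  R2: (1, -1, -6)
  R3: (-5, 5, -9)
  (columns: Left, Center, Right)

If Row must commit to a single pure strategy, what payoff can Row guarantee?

-6

Row minima: R1 → -10, R2 → -6, R3 → -9.
The best of these is -6.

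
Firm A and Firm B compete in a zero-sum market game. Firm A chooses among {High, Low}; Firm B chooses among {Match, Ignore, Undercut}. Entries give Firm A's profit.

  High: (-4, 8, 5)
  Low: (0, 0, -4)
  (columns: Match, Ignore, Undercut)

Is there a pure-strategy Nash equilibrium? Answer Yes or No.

Row minima: High → -4, Low → -4; maximin = -4.
Column maxima: Match → 0, Ignore → 8, Undercut → 5; minimax = 0.
-4 ≠ 0, so no pure-strategy equilibrium exists.

No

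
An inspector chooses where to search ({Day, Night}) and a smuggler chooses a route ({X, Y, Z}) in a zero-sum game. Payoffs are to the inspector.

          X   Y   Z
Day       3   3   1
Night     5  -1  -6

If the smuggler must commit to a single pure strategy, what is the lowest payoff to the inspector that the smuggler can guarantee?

1

Column maxima: X → 5, Y → 3, Z → 1.
The smallest of these is 1.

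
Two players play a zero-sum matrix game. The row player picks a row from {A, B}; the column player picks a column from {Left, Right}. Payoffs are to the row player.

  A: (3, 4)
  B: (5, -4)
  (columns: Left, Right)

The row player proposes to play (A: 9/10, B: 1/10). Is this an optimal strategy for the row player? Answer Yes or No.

Yes

Against Left this mix gives (9/10)·3 + (1/10)·5 = 16/5.
Against Right this mix gives (9/10)·4 + (1/10)·(-4) = 16/5.
All of the column player's active replies (Left, Right) yield 16/5, and no column does worse for the row player. The mix makes the column player indifferent and guarantees 16/5, so it is optimal.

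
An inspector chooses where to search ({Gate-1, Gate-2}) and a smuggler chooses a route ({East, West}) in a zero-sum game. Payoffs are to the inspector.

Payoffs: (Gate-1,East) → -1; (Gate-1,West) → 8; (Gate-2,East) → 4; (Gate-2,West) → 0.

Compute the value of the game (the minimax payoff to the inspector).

32/13

Row minima: Gate-1 → -1, Gate-2 → 0; maximin = 0.
Column maxima: East → 4, West → 8; minimax = 4.
0 ≠ 4, so there is no saddle point; optimal play is mixed.
Let the inspector play Gate-1 with probability p. Expected payoff against East: (-1)p + 4(1−p) = −5p + 4; against West: 8p + 0(1−p) = 8p.
Setting these equal: −5p + 4 = 8p ⇒ −13p = -4 ⇒ p = 4/13, and the value is (-5)·(4/13) + 4 = 32/13.
For the smuggler: with q = P(East), equating Gate-1's and Gate-2's payoffs gives −9q + 8 = 4q ⇒ q = 8/13.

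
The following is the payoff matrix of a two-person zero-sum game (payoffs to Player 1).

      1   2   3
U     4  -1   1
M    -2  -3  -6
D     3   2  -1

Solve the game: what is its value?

Row minima: U → -1, M → -6, D → -1; maximin = -1.
Column maxima: 1 → 4, 2 → 2, 3 → 1; minimax = 1.
-1 ≠ 1, so there is no saddle point; optimal play is mixed.
M is strictly dominated by U, so Player 1 never plays it.
1 is strictly dominated by 2 (it gives Player 1 strictly more in every row), so Player 2 never plays it.
On the remaining 2×2 (U, D vs 2, 3):
Let Player 1 play U with probability p. Expected payoff against 2: (-1)p + 2(1−p) = −3p + 2; against 3: 1p + (-1)(1−p) = 2p − 1.
Setting these equal: −3p + 2 = 2p − 1 ⇒ −5p = -3 ⇒ p = 3/5, and the value is (-3)·(3/5) + 2 = 1/5.
For Player 2: with q = P(2), equating U's and D's payoffs gives −2q + 1 = 3q − 1 ⇒ q = 2/5.

1/5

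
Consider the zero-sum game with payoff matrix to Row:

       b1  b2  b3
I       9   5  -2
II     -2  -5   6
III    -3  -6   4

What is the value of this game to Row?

10/9

Row minima: I → -2, II → -5, III → -6; maximin = -2.
Column maxima: b1 → 9, b2 → 5, b3 → 6; minimax = 5.
-2 ≠ 5, so there is no saddle point; optimal play is mixed.
III is strictly dominated by II, so Row never plays it.
b1 is strictly dominated by b2 (it gives Row strictly more in every row), so Column never plays it.
On the remaining 2×2 (I, II vs b2, b3):
Let Row play I with probability p. Expected payoff against b2: 5p + (-5)(1−p) = 10p − 5; against b3: (-2)p + 6(1−p) = −8p + 6.
Setting these equal: 10p − 5 = −8p + 6 ⇒ 18p = 11 ⇒ p = 11/18, and the value is (10)·(11/18) − 5 = 10/9.
For Column: with q = P(b2), equating I's and II's payoffs gives 7q − 2 = −11q + 6 ⇒ q = 4/9.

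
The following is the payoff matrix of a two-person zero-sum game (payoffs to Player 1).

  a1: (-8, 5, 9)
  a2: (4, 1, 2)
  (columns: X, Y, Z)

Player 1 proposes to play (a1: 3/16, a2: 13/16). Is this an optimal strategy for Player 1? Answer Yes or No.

Yes

Against X this mix gives (3/16)·(-8) + (13/16)·4 = 7/4.
Against Y this mix gives (3/16)·5 + (13/16)·1 = 7/4.
Against Z this mix gives (3/16)·9 + (13/16)·2 = 53/16.
All of Player 2's active replies (X, Y) yield 7/4, and no column does worse for Player 1. The mix makes Player 2 indifferent and guarantees 7/4, so it is optimal.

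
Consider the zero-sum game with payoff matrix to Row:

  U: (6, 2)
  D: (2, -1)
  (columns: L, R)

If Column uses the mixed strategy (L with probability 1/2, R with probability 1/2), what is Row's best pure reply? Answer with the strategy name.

Expected payoff of U: (1/2)·6 + (1/2)·2 = 4.
Expected payoff of D: (1/2)·2 + (1/2)·(-1) = 1/2.
The largest is 4, so Row's best response is U.

U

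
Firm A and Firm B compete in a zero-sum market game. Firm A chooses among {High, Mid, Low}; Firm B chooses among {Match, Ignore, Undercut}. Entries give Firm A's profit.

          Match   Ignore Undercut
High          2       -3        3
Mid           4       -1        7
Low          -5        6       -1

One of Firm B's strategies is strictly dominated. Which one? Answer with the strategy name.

Match holds Firm A's payoff strictly below Undercut in every row: 2 < 3, 4 < 7, -5 < -1.
So Undercut is strictly dominated for Firm B.

Undercut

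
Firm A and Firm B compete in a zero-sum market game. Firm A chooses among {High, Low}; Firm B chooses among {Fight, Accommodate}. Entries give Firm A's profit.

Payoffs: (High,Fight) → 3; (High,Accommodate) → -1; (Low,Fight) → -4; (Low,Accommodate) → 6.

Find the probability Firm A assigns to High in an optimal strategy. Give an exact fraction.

Row minima: High → -1, Low → -4; maximin = -1.
Column maxima: Fight → 3, Accommodate → 6; minimax = 3.
-1 ≠ 3, so there is no saddle point; optimal play is mixed.
Let Firm A play High with probability p. Expected payoff against Fight: 3p + (-4)(1−p) = 7p − 4; against Accommodate: (-1)p + 6(1−p) = −7p + 6.
Setting these equal: 7p − 4 = −7p + 6 ⇒ 14p = 10 ⇒ p = 5/7, and the value is (7)·(5/7) − 4 = 1.
For Firm B: with q = P(Fight), equating High's and Low's payoffs gives 4q − 1 = −10q + 6 ⇒ q = 1/2.

5/7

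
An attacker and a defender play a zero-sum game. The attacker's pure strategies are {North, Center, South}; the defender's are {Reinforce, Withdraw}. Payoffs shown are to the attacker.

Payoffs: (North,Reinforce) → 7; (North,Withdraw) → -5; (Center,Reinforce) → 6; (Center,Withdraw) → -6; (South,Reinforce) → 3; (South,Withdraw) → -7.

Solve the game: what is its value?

Row minima: North → -5, Center → -6, South → -7; maximin = -5.
Column maxima: Reinforce → 7, Withdraw → -5; minimax = -5.
Since maximin = minimax = -5, there is a saddle point and the value is -5.

-5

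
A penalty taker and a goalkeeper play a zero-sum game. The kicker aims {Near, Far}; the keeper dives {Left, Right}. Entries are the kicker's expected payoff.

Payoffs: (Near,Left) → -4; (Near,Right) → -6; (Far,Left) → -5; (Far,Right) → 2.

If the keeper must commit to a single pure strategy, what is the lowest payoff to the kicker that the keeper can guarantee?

-4

Column maxima: Left → -4, Right → 2.
The smallest of these is -4.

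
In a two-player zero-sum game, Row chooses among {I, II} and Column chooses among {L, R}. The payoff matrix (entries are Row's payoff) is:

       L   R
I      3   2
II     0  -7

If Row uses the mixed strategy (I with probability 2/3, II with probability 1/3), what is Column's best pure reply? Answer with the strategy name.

R

If Column plays L, Row's expected payoff is (2/3)·3 + (1/3)·0 = 2.
If Column plays R, Row's expected payoff is (2/3)·2 + (1/3)·(-7) = -1.
Column minimizes Row's payoff; the smallest is -1, so the best response is R.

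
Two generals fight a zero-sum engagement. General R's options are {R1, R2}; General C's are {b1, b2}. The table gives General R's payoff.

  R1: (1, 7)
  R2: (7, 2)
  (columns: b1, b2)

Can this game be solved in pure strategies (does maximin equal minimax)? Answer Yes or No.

No

Row minima: R1 → 1, R2 → 2; maximin = 2.
Column maxima: b1 → 7, b2 → 7; minimax = 7.
2 ≠ 7, so no pure-strategy equilibrium exists.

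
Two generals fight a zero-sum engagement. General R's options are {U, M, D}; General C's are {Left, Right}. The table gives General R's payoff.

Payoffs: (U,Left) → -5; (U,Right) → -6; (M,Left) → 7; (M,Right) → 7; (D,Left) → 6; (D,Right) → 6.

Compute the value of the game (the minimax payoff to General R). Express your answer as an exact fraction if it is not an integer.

7

Row minima: U → -6, M → 7, D → 6; maximin = 7.
Column maxima: Left → 7, Right → 7; minimax = 7.
Since maximin = minimax = 7, there is a saddle point and the value is 7.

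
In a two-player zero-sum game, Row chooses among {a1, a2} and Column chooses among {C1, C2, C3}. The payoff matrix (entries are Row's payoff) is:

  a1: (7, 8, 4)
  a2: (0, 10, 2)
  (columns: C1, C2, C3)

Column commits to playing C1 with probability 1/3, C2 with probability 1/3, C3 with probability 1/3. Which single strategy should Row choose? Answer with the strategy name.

Expected payoff of a1: (1/3)·7 + (1/3)·8 + (1/3)·4 = 19/3.
Expected payoff of a2: (1/3)·0 + (1/3)·10 + (1/3)·2 = 4.
The largest is 19/3, so Row's best response is a1.

a1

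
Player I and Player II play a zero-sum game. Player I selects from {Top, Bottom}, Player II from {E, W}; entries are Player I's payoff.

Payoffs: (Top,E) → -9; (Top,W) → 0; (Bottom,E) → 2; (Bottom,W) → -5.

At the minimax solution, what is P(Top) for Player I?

Row minima: Top → -9, Bottom → -5; maximin = -5.
Column maxima: E → 2, W → 0; minimax = 0.
-5 ≠ 0, so there is no saddle point; optimal play is mixed.
Let Player I play Top with probability p. Expected payoff against E: (-9)p + 2(1−p) = −11p + 2; against W: 0p + (-5)(1−p) = 5p − 5.
Setting these equal: −11p + 2 = 5p − 5 ⇒ −16p = -7 ⇒ p = 7/16, and the value is (-11)·(7/16) + 2 = -45/16.
For Player II: with q = P(E), equating Top's and Bottom's payoffs gives −9q = 7q − 5 ⇒ q = 5/16.

7/16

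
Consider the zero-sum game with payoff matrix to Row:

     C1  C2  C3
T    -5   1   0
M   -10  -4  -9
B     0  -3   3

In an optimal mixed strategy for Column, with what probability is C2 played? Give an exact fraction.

Row minima: T → -5, M → -10, B → -3; maximin = -3.
Column maxima: C1 → 0, C2 → 1, C3 → 3; minimax = 0.
-3 ≠ 0, so there is no saddle point; optimal play is mixed.
M is strictly dominated by T, so Row never plays it.
C3 is strictly dominated by C1 (it gives Row strictly more in every row), so Column never plays it.
On the remaining 2×2 (T, B vs C1, C2):
Let Row play T with probability p. Expected payoff against C1: (-5)p + 0(1−p) = −5p; against C2: 1p + (-3)(1−p) = 4p − 3.
Setting these equal: −5p = 4p − 3 ⇒ −9p = -3 ⇒ p = 1/3, and the value is (-5)·(1/3) = -5/3.
For Column: with q = P(C1), equating T's and B's payoffs gives −6q + 1 = 3q − 3 ⇒ q = 4/9.

5/9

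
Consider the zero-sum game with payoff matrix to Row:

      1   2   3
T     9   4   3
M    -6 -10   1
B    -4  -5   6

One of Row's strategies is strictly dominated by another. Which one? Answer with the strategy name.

M

T gives a strictly higher payoff than M against every column: 9 > -6, 4 > -10, 3 > 1.
So M is strictly dominated and Row never plays it.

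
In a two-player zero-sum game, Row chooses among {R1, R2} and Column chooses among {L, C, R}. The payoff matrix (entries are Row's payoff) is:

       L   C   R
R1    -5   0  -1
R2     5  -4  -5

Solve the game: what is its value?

Row minima: R1 → -5, R2 → -5; maximin = -5.
Column maxima: L → 5, C → 0, R → -1; minimax = -1.
-5 ≠ -1, so there is no saddle point; optimal play is mixed.
C is strictly dominated by R (it gives Row strictly more in every row), so Column never plays it.
On the remaining 2×2 (R1, R2 vs L, R):
Let Row play R1 with probability p. Expected payoff against L: (-5)p + 5(1−p) = −10p + 5; against R: (-1)p + (-5)(1−p) = 4p − 5.
Setting these equal: −10p + 5 = 4p − 5 ⇒ −14p = -10 ⇒ p = 5/7, and the value is (-10)·(5/7) + 5 = -15/7.
For Column: with q = P(L), equating R1's and R2's payoffs gives −4q − 1 = 10q − 5 ⇒ q = 2/7.

-15/7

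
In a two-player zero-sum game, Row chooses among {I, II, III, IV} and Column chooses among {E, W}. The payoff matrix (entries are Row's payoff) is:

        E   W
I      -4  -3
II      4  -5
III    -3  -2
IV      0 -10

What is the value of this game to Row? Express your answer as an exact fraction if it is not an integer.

Row minima: I → -4, II → -5, III → -3, IV → -10; maximin = -3.
Column maxima: E → 4, W → -2; minimax = -2.
-3 ≠ -2, so there is no saddle point; optimal play is mixed.
I is strictly dominated by III, so Row never plays it.
IV is strictly dominated by II, so Row never plays it.
On the remaining 2×2 (II, III vs E, W):
Let Row play II with probability p. Expected payoff against E: 4p + (-3)(1−p) = 7p − 3; against W: (-5)p + (-2)(1−p) = −3p − 2.
Setting these equal: 7p − 3 = −3p − 2 ⇒ 10p = 1 ⇒ p = 1/10, and the value is (7)·(1/10) − 3 = -23/10.
For Column: with q = P(E), equating II's and III's payoffs gives 9q − 5 = −q − 2 ⇒ q = 3/10.

-23/10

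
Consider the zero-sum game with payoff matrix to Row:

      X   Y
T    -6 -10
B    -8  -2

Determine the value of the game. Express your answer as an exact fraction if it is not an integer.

-34/5

Row minima: T → -10, B → -8; maximin = -8.
Column maxima: X → -6, Y → -2; minimax = -6.
-8 ≠ -6, so there is no saddle point; optimal play is mixed.
Let Row play T with probability p. Expected payoff against X: (-6)p + (-8)(1−p) = 2p − 8; against Y: (-10)p + (-2)(1−p) = −8p − 2.
Setting these equal: 2p − 8 = −8p − 2 ⇒ 10p = 6 ⇒ p = 3/5, and the value is (2)·(3/5) − 8 = -34/5.
For Column: with q = P(X), equating T's and B's payoffs gives 4q − 10 = −6q − 2 ⇒ q = 4/5.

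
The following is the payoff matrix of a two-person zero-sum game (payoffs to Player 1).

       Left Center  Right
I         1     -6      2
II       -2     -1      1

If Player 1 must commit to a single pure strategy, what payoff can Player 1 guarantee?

-2

Row minima: I → -6, II → -2.
The best of these is -2.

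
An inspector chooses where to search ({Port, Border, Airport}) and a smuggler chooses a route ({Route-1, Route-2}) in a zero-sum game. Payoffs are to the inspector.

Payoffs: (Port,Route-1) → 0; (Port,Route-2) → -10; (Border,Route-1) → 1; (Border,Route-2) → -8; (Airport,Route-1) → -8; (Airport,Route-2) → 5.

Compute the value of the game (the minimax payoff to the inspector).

Row minima: Port → -10, Border → -8, Airport → -8; maximin = -8.
Column maxima: Route-1 → 1, Route-2 → 5; minimax = 1.
-8 ≠ 1, so there is no saddle point; optimal play is mixed.
Port is strictly dominated by Border, so the inspector never plays it.
On the remaining 2×2 (Border, Airport vs Route-1, Route-2):
Let the inspector play Border with probability p. Expected payoff against Route-1: 1p + (-8)(1−p) = 9p − 8; against Route-2: (-8)p + 5(1−p) = −13p + 5.
Setting these equal: 9p − 8 = −13p + 5 ⇒ 22p = 13 ⇒ p = 13/22, and the value is (9)·(13/22) − 8 = -59/22.
For the smuggler: with q = P(Route-1), equating Border's and Airport's payoffs gives 9q − 8 = −13q + 5 ⇒ q = 13/22.

-59/22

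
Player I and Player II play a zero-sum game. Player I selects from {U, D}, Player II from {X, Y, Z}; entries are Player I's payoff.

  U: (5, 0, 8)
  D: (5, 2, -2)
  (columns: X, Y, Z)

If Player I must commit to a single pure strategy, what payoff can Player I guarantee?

Row minima: U → 0, D → -2.
The best of these is 0.

0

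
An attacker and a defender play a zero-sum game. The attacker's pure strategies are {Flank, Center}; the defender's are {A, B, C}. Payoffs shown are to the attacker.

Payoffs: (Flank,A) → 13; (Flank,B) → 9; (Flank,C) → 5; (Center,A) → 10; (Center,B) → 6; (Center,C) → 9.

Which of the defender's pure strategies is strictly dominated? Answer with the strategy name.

B holds the attacker's payoff strictly below A in every row: 9 < 13, 6 < 10.
So A is strictly dominated for the defender.

A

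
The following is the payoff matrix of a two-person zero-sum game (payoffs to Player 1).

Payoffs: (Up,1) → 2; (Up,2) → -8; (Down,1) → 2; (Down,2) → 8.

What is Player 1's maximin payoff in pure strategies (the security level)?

Row minima: Up → -8, Down → 2.
The best of these is 2.

2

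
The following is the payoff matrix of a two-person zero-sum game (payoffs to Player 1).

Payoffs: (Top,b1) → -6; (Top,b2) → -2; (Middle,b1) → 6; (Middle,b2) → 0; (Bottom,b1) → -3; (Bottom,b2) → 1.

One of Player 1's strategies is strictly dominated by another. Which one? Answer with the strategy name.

Middle gives a strictly higher payoff than Top against every column: 6 > -6, 0 > -2.
So Top is strictly dominated and Player 1 never plays it.

Top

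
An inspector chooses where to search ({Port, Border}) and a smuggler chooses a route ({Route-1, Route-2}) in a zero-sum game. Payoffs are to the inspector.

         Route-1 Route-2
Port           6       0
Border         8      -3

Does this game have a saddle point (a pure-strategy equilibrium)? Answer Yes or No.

Yes

Row minima: Port → 0, Border → -3; maximin = 0.
Column maxima: Route-1 → 8, Route-2 → 0; minimax = 0.
maximin = minimax = 0, so a saddle point exists.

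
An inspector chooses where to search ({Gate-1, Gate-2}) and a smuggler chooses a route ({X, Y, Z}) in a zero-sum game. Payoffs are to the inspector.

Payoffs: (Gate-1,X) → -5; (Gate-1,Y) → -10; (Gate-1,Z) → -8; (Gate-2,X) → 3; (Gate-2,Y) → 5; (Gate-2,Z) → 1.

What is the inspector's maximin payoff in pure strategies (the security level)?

1

Row minima: Gate-1 → -10, Gate-2 → 1.
The best of these is 1.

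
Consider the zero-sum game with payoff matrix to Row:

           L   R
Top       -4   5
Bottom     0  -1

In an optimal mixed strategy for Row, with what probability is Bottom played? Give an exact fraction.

Row minima: Top → -4, Bottom → -1; maximin = -1.
Column maxima: L → 0, R → 5; minimax = 0.
-1 ≠ 0, so there is no saddle point; optimal play is mixed.
Let Row play Top with probability p. Expected payoff against L: (-4)p + 0(1−p) = −4p; against R: 5p + (-1)(1−p) = 6p − 1.
Setting these equal: −4p = 6p − 1 ⇒ −10p = -1 ⇒ p = 1/10, and the value is (-4)·(1/10) = -2/5.
For Column: with q = P(L), equating Top's and Bottom's payoffs gives −9q + 5 = q − 1 ⇒ q = 3/5.

9/10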